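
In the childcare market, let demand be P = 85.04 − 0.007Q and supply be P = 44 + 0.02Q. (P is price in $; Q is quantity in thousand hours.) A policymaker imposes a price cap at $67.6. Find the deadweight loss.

$1560.60 thousand

Competitive equilibrium: 85.04 − 0.007Q = 44 + 0.02Q → Q* = 1520, P* = 74.4.
At the ceiling P = 67.6, quantity supplied = (67.6 − 44)/0.02 = 1180.
Willingness to pay at Q' = 1180: 85.04 − 0.007·1180 = 76.78.
ΔQ = 1520 − 1180 = 340; wedge = 76.78 − 67.6 = 9.18.
The triangle = ½ × 340 × 9.18 = $1560.60 thousand.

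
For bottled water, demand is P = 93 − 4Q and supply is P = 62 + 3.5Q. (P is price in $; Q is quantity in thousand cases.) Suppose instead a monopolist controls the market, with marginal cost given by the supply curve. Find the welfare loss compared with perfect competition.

Competitive equilibrium: 93 − 4Q = 62 + 3.5Q → Q* = 4.1333, P* = 76.4667.
Marginal revenue: MR = 93 − 8Q. Set MR = MC: 93 − 8Q = 62 + 3.5Q → Q_m = 2.6957.
Price P_m = 93 − 4·2.6957 = 82.2172; MC(Q_m) = 62 + 3.5·2.6957 = 71.435.
Competitive Q* = 4.1333, so ΔQ = 1.4376; wedge = 82.2172 − 71.435 = 10.7822.
DWL = ½ × 1.4376 × 10.7822 = $7.75 thousand.

$7.75 thousand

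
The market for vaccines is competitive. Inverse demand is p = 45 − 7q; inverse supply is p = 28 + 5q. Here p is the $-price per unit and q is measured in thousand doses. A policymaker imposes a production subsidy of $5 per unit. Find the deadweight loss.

Competitive equilibrium: 45 − 7q = 28 + 5q → q* = 1.4167, p* = 35.0833.
The subsidy lowers effective supply by 5: p = 23 + 5q.
New quantity: 45 − 7q = 23 + 5q → q' = 1.8333.
Overproduction Δq = 1.8333 − 1.4167 = 0.4166; wedge = subsidy = 5.
Deadweight loss = ½ × 0.4166 × 5 = $1.04 thousand.

$1.04 thousand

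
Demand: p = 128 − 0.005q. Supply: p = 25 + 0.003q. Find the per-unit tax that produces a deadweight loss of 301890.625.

69.5

Competitive equilibrium: 128 − 0.005q = 25 + 0.003q → q* = 12875, p* = 63.625.
A tax t gives Δq = t/0.008 and wedge t, so DWL = t²/0.016.
t²/0.016 = 301890.625 → t² = 4830.25 → t = 69.5.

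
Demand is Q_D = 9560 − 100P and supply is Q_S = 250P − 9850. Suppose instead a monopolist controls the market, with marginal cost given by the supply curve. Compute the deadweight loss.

In inverse form: demand P = 95.6 − 0.01Q, supply P = 39.4 + 0.004Q.
Competitive equilibrium: 95.6 − 0.01Q = 39.4 + 0.004Q → Q* = 4014.28571, P* = 55.45714.
Marginal revenue: MR = 95.6 − 0.02Q. Set MR = MC: 95.6 − 0.02Q = 39.4 + 0.004Q → Q_m = 2341.66667.
Price P_m = 95.6 − 0.01·2341.66667 = 72.18333; MC(Q_m) = 39.4 + 0.004·2341.66667 = 48.76667.
Competitive Q* = 4014.28571, so ΔQ = 1672.61904; wedge = 72.18333 − 48.76667 = 23.41666.
Welfare loss = ½ × 1672.61904 × 23.41666 = 19583.58.

19583.58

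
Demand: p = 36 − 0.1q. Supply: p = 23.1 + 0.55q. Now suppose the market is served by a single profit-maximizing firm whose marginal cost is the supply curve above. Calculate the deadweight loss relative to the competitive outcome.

Competitive equilibrium: 36 − 0.1q = 23.1 + 0.55q → q* = 19.8462, p* = 34.0154.
Marginal revenue: MR = 36 − 0.2q. Set MR = MC: 36 − 0.2q = 23.1 + 0.55q → q_m = 17.2.
Price p_m = 36 − 0.1·17.2 = 34.28; MC(q_m) = 23.1 + 0.55·17.2 = 32.56.
Competitive q* = 19.8462, so Δq = 2.6462; wedge = 34.28 − 32.56 = 1.72.
Deadweight loss = ½ × 2.6462 × 1.72 = 2.28.

2.28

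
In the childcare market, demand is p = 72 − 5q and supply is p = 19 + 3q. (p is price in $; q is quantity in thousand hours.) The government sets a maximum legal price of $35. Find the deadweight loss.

$6.67 thousand

Competitive equilibrium: 72 − 5q = 19 + 3q → q* = 6.625, p* = 38.875.
At the ceiling p = 35, quantity supplied = (35 − 19)/3 = 5.3333.
Willingness to pay at q' = 5.3333: 72 − 5·5.3333 = 45.3335.
Δq = 6.625 − 5.3333 = 1.2917; wedge = 45.3335 − 35 = 10.3335.
Welfare loss = ½ × 1.2917 × 10.3335 = $6.67 thousand.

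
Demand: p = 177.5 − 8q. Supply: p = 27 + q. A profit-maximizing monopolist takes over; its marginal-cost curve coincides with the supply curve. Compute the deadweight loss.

278.67

Competitive equilibrium: 177.5 − 8q = 27 + q → q* = 16.7222, p* = 43.7222.
Marginal revenue: MR = 177.5 − 16q. Set MR = MC: 177.5 − 16q = 27 + q → q_m = 8.8529.
Price p_m = 177.5 − 8·8.8529 = 106.6768; MC(q_m) = 27 + 1·8.8529 = 35.8529.
Competitive q* = 16.7222, so Δq = 7.8693; wedge = 106.6768 − 35.8529 = 70.8239.
DWL = ½ × 7.8693 × 70.8239 = 278.67.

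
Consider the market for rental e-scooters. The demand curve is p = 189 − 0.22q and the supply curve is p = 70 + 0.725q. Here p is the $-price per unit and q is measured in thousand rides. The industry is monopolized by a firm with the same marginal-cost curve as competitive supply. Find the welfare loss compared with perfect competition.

Competitive equilibrium: 189 − 0.22q = 70 + 0.725q → q* = 125.9259, p* = 161.2963.
Marginal revenue: MR = 189 − 0.44q. Set MR = MC: 189 − 0.44q = 70 + 0.725q → q_m = 102.1459.
Price p_m = 189 − 0.22·102.1459 = 166.5279; MC(q_m) = 70 + 0.725·102.1459 = 144.0558.
Competitive q* = 125.9259, so Δq = 23.78; wedge = 166.5279 − 144.0558 = 22.4721.
Deadweight loss = ½ × 23.78 × 22.4721 = $267.19 thousand.

$267.19 thousand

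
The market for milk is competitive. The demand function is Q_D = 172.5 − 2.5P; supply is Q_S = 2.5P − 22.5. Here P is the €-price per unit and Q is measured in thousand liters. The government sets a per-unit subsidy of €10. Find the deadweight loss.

€62.50 thousand

In inverse form: demand P = 69 − 0.4Q, supply P = 9 + 0.4Q.
Competitive equilibrium: 69 − 0.4Q = 9 + 0.4Q → Q* = 75, P* = 39.
The subsidy lowers effective supply by 10: P = 0.4Q − 1.
New quantity: 69 − 0.4Q = 0.4Q − 1 → Q' = 87.5.
Overproduction ΔQ = 87.5 − 75 = 12.5; wedge = subsidy = 10.
The triangle = ½ × 12.5 × 10 = €62.50 thousand.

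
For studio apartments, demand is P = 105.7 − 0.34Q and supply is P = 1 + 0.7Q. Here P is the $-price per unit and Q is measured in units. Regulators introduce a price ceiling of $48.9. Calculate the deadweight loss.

$540.65

Competitive equilibrium: 105.7 − 0.34Q = 1 + 0.7Q → Q* = 100.6731, P* = 71.4712.
At the ceiling P = 48.9, quantity supplied = (48.9 − 1)/0.7 = 68.4286.
Willingness to pay at Q' = 68.4286: 105.7 − 0.34·68.4286 = 82.4343.
ΔQ = 100.6731 − 68.4286 = 32.2445; wedge = 82.4343 − 48.9 = 33.5343.
Deadweight loss = ½ × 32.2445 × 33.5343 = $540.65.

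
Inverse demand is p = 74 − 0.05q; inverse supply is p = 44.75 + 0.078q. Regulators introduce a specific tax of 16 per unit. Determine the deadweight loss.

Competitive equilibrium: 74 − 0.05q = 44.75 + 0.078q → q* = 228.5156, p* = 62.5742.
With the tax, the buyer price exceeds the seller price by 16: (74 − 0.05q) − (44.75 + 0.078q) = 16 → q' = 103.5156.
Δq = 228.5156 − 103.5156 = 125; the wedge equals the tax, 16.
DWL = ½ × 125 × 16 = 1000.

1000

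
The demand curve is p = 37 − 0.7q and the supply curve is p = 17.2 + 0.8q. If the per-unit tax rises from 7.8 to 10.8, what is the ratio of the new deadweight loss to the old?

Competitive equilibrium: 37 − 0.7q = 17.2 + 0.8q → q* = 13.2, p* = 27.76.
For a per-unit tax t: Δq = t/1.5, so DWL = ½·t·(t/1.5) = t²/3.
At t = 7.8: DWL = 20.28. At t = 10.8: DWL = 38.88.
Ratio = (10.8/7.8)² = 1.917.

1.917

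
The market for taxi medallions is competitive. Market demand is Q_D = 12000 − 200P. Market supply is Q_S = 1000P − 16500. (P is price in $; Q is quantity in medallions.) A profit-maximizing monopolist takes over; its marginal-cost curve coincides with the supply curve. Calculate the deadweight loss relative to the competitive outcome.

In inverse form: demand P = 60 − 0.005Q, supply P = 16.5 + 0.001Q.
Competitive equilibrium: 60 − 0.005Q = 16.5 + 0.001Q → Q* = 7250, P* = 23.75.
Marginal revenue: MR = 60 − 0.01Q. Set MR = MC: 60 − 0.01Q = 16.5 + 0.001Q → Q_m = 3954.545455.
Price P_m = 60 − 0.005·3954.545455 = 40.227273; MC(Q_m) = 16.5 + 0.001·3954.545455 = 20.454545.
Competitive Q* = 7250, so ΔQ = 3295.454545; wedge = 40.227273 − 20.454545 = 19.772728.
DWL = ½ × 3295.454545 × 19.772728 = $32580.06.

$32580.06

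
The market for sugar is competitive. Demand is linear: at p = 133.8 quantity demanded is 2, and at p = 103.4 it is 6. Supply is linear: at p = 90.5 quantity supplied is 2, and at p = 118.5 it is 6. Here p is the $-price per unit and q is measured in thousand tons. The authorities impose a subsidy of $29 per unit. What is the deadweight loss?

$28.80 thousand

Demand slope = (103.4 − 133.8)/(6 − 2) = −7.6, so p = 149 − 7.6q.
Supply slope = (118.5 − 90.5)/(6 − 2) = 7, so p = 76.5 + 7q.
Competitive equilibrium: 149 − 7.6q = 76.5 + 7q → q* = 4.9658, p* = 111.2603.
The subsidy lowers effective supply by 29: p = 47.5 + 7q.
New quantity: 149 − 7.6q = 47.5 + 7q → q' = 6.9521.
Overproduction Δq = 6.9521 − 4.9658 = 1.9863; wedge = subsidy = 29.
DWL = ½ × 1.9863 × 29 = $28.80 thousand.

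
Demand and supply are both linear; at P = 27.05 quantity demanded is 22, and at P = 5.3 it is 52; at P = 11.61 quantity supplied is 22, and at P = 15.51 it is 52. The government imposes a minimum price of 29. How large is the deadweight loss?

184.03

Demand slope = (5.3 − 27.05)/(52 − 22) = −0.725, so P = 43 − 0.725Q.
Supply slope = (15.51 − 11.61)/(52 − 22) = 0.13, so P = 8.75 + 0.13Q.
Competitive equilibrium: 43 − 0.725Q = 8.75 + 0.13Q → Q* = 40.0585, P* = 13.9576.
At the floor P = 29, quantity demanded = (43 − 29)/0.725 = 19.3103.
Sellers' marginal cost at Q' = 19.3103: 8.75 + 0.13·19.3103 = 11.2603.
ΔQ = 40.0585 − 19.3103 = 20.7482; wedge = 29 − 11.2603 = 17.7397.
Welfare loss = ½ × 20.7482 × 17.7397 = 184.03.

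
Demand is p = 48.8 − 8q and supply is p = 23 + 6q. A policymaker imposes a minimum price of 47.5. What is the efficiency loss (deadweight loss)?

19.77

Competitive equilibrium: 48.8 − 8q = 23 + 6q → q* = 1.8429, p* = 34.0571.
At the floor p = 47.5, quantity demanded = (48.8 − 47.5)/8 = 0.1625.
Sellers' marginal cost at q' = 0.1625: 23 + 6·0.1625 = 23.975.
Δq = 1.8429 − 0.1625 = 1.6804; wedge = 47.5 − 23.975 = 23.525.
Welfare loss = ½ × 1.6804 × 23.525 = 19.77.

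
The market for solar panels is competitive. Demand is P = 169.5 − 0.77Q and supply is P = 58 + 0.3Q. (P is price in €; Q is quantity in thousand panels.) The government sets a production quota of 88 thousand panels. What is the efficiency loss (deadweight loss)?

Competitive equilibrium: 169.5 − 0.77Q = 58 + 0.3Q → Q* = 104.2056, P* = 89.2617.
At Q = 88: demand price = 169.5 − 0.77·88 = 101.74; supply price = 58 + 0.3·88 = 84.4.
ΔQ = 104.2056 − 88 = 16.2056; wedge = 101.74 − 84.4 = 17.34.
The triangle = ½ × 16.2056 × 17.34 = €140.50 thousand.

€140.50 thousand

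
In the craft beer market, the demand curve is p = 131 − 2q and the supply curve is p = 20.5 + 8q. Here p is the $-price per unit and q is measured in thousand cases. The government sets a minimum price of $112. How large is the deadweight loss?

$12.01 thousand

Competitive equilibrium: 131 − 2q = 20.5 + 8q → q* = 11.05, p* = 108.9.
At the floor p = 112, quantity demanded = (131 − 112)/2 = 9.5.
Sellers' marginal cost at q' = 9.5: 20.5 + 8·9.5 = 96.5.
Δq = 11.05 − 9.5 = 1.55; wedge = 112 − 96.5 = 15.5.
Welfare loss = ½ × 1.55 × 15.5 = $12.01 thousand.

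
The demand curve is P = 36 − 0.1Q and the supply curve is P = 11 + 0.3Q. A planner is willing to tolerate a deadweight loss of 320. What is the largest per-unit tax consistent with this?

16

Competitive equilibrium: 36 − 0.1Q = 11 + 0.3Q → Q* = 62.5, P* = 29.75.
A tax t gives ΔQ = t/0.4 and wedge t, so DWL = t²/0.8.
t²/0.8 = 320 → t² = 256 → t = 16.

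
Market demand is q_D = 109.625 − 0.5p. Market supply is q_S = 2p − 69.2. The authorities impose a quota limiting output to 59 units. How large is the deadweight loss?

In inverse form: demand p = 219.25 − 2q, supply p = 34.6 + 0.5q.
Competitive equilibrium: 219.25 − 2q = 34.6 + 0.5q → q* = 73.86, p* = 71.53.
At q = 59: demand price = 219.25 − 2·59 = 101.25; supply price = 34.6 + 0.5·59 = 64.1.
Δq = 73.86 − 59 = 14.86; wedge = 101.25 − 64.1 = 37.15.
DWL = ½ × 14.86 × 37.15 = 276.02.

276.02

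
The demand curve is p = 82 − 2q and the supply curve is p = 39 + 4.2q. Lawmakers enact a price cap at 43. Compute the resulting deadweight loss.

110.97

Competitive equilibrium: 82 − 2q = 39 + 4.2q → q* = 6.9355, p* = 68.129.
At the ceiling p = 43, quantity supplied = (43 − 39)/4.2 = 0.9524.
Willingness to pay at q' = 0.9524: 82 − 2·0.9524 = 80.0952.
Δq = 6.9355 − 0.9524 = 5.9831; wedge = 80.0952 − 43 = 37.0952.
Deadweight loss = ½ × 5.9831 × 37.0952 = 110.97.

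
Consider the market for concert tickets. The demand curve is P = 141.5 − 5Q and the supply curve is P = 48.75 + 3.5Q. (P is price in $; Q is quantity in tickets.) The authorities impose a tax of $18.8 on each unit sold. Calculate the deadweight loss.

$20.79

Competitive equilibrium: 141.5 − 5Q = 48.75 + 3.5Q → Q* = 10.9118, P* = 86.9412.
With the tax, the buyer price exceeds the seller price by 18.8: (141.5 − 5Q) − (48.75 + 3.5Q) = 18.8 → Q' = 8.7.
ΔQ = 10.9118 − 8.7 = 2.2118; the wedge equals the tax, 18.8.
Welfare loss = ½ × 2.2118 × 18.8 = $20.79.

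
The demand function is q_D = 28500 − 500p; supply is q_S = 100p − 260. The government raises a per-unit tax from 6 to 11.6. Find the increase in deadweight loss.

4106.67

In inverse form: demand p = 57 − 0.002q, supply p = 2.6 + 0.01q.
Competitive equilibrium: 57 − 0.002q = 2.6 + 0.01q → q* = 4533.3333, p* = 47.9333.
For a per-unit tax t: Δq = t/0.012, so DWL = ½·t·(t/0.012) = t²/0.024.
At t = 6: DWL = 1500. At t = 11.6: DWL = 5606.667.
Increase = 5606.667 − 1500 = 4106.67.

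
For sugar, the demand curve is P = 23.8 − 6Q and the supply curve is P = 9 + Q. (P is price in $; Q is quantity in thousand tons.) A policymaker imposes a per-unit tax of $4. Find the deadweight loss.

$1.14 thousand

Competitive equilibrium: 23.8 − 6Q = 9 + Q → Q* = 2.1143, P* = 11.1143.
With the tax, the buyer price exceeds the seller price by 4: (23.8 − 6Q) − (9 + Q) = 4 → Q' = 1.5429.
ΔQ = 2.1143 − 1.5429 = 0.5714; the wedge equals the tax, 4.
The triangle = ½ × 0.5714 × 4 = $1.14 thousand.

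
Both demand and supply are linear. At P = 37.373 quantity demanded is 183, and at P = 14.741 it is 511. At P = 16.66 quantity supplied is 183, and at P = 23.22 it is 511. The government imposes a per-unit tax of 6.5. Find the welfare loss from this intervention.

Demand slope = (14.741 − 37.373)/(511 − 183) = −0.069, so P = 50 − 0.069Q.
Supply slope = (23.22 − 16.66)/(511 − 183) = 0.02, so P = 13 + 0.02Q.
Competitive equilibrium: 50 − 0.069Q = 13 + 0.02Q → Q* = 415.7303, P* = 21.3146.
With the tax, the buyer price exceeds the seller price by 6.5: (50 − 0.069Q) − (13 + 0.02Q) = 6.5 → Q' = 342.6966.
ΔQ = 415.7303 − 342.6966 = 73.0337; the wedge equals the tax, 6.5.
Deadweight loss = ½ × 73.0337 × 6.5 = 237.36.

237.36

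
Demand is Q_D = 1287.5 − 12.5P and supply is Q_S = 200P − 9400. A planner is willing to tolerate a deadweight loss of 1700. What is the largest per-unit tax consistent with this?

17

In inverse form: demand P = 103 − 0.08Q, supply P = 47 + 0.005Q.
Competitive equilibrium: 103 − 0.08Q = 47 + 0.005Q → Q* = 658.8235, P* = 50.2941.
A tax t gives ΔQ = t/0.085 and wedge t, so DWL = t²/0.17.
t²/0.17 = 1700 → t² = 289 → t = 17.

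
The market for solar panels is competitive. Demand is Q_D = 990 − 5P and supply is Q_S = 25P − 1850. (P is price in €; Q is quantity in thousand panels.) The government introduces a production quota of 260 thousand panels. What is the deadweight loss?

In inverse form: demand P = 198 − 0.2Q, supply P = 74 + 0.04Q.
Competitive equilibrium: 198 − 0.2Q = 74 + 0.04Q → Q* = 516.6667, P* = 94.6667.
At Q = 260: demand price = 198 − 0.2·260 = 146; supply price = 74 + 0.04·260 = 84.4.
ΔQ = 516.6667 − 260 = 256.6667; wedge = 146 − 84.4 = 61.6.
The triangle = ½ × 256.6667 × 61.6 = €7905.33 thousand.

€7905.33 thousand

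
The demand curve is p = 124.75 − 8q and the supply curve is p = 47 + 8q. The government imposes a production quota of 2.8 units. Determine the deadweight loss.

33.93

Competitive equilibrium: 124.75 − 8q = 47 + 8q → q* = 4.8594, p* = 85.875.
At q = 2.8: demand price = 124.75 − 8·2.8 = 102.35; supply price = 47 + 8·2.8 = 69.4.
Δq = 4.8594 − 2.8 = 2.0594; wedge = 102.35 − 69.4 = 32.95.
DWL = ½ × 2.0594 × 32.95 = 33.93.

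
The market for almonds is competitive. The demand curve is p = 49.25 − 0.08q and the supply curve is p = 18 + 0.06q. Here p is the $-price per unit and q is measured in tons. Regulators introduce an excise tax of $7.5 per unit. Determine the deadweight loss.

$200.89

Competitive equilibrium: 49.25 − 0.08q = 18 + 0.06q → q* = 223.2143, p* = 31.3929.
With the tax, the buyer price exceeds the seller price by 7.5: (49.25 − 0.08q) − (18 + 0.06q) = 7.5 → q' = 169.6429.
Δq = 223.2143 − 169.6429 = 53.5714; the wedge equals the tax, 7.5.
The triangle = ½ × 53.5714 × 7.5 = $200.89.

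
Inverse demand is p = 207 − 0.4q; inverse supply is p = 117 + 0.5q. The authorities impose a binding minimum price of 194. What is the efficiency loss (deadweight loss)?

2050.31

Competitive equilibrium: 207 − 0.4q = 117 + 0.5q → q* = 100, p* = 167.
At the floor p = 194, quantity demanded = (207 − 194)/0.4 = 32.5.
Sellers' marginal cost at q' = 32.5: 117 + 0.5·32.5 = 133.25.
Δq = 100 − 32.5 = 67.5; wedge = 194 − 133.25 = 60.75.
DWL = ½ × 67.5 × 60.75 = 2050.31.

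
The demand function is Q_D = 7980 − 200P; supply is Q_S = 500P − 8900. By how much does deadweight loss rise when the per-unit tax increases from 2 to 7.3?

In inverse form: demand P = 39.9 − 0.005Q, supply P = 17.8 + 0.002Q.
Competitive equilibrium: 39.9 − 0.005Q = 17.8 + 0.002Q → Q* = 3157.1429, P* = 24.1143.
For a per-unit tax t: ΔQ = t/0.007, so DWL = ½·t·(t/0.007) = t²/0.014.
At t = 2: DWL = 285.7143. At t = 7.3: DWL = 3806.4286.
Increase = 3806.4286 − 285.7143 = 3520.71.

3520.71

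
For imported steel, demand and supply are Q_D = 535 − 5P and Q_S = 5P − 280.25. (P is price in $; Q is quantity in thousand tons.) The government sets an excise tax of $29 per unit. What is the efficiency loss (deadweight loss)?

$1051.25 thousand

In inverse form: demand P = 107 − 0.2Q, supply P = 56.05 + 0.2Q.
Competitive equilibrium: 107 − 0.2Q = 56.05 + 0.2Q → Q* = 127.375, P* = 81.525.
With the tax, the buyer price exceeds the seller price by 29: (107 − 0.2Q) − (56.05 + 0.2Q) = 29 → Q' = 54.875.
ΔQ = 127.375 − 54.875 = 72.5; the wedge equals the tax, 29.
The triangle = ½ × 72.5 × 29 = $1051.25 thousand.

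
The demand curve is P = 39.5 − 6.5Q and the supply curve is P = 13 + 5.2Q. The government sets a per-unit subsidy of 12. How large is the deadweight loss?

Competitive equilibrium: 39.5 − 6.5Q = 13 + 5.2Q → Q* = 2.265, P* = 24.7778.
The subsidy lowers effective supply by 12: P = 1 + 5.2Q.
New quantity: 39.5 − 6.5Q = 1 + 5.2Q → Q' = 3.2906.
Overproduction ΔQ = 3.2906 − 2.265 = 1.0256; wedge = subsidy = 12.
The triangle = ½ × 1.0256 × 12 = 6.15.

6.15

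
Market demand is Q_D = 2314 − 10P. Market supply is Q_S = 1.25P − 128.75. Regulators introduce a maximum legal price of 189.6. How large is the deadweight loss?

In inverse form: demand P = 231.4 − 0.1Q, supply P = 103 + 0.8Q.
Competitive equilibrium: 231.4 − 0.1Q = 103 + 0.8Q → Q* = 142.6667, P* = 217.1333.
At the ceiling P = 189.6, quantity supplied = (189.6 − 103)/0.8 = 108.25.
Willingness to pay at Q' = 108.25: 231.4 − 0.1·108.25 = 220.575.
ΔQ = 142.6667 − 108.25 = 34.4167; wedge = 220.575 − 189.6 = 30.975.
The triangle = ½ × 34.4167 × 30.975 = 533.03.

533.03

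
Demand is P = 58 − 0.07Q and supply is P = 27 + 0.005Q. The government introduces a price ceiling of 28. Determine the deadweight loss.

Competitive equilibrium: 58 − 0.07Q = 27 + 0.005Q → Q* = 413.3333, P* = 29.0667.
At the ceiling P = 28, quantity supplied = (28 − 27)/0.005 = 200.
Willingness to pay at Q' = 200: 58 − 0.07·200 = 44.
ΔQ = 413.3333 − 200 = 213.3333; wedge = 44 − 28 = 16.
Welfare loss = ½ × 213.3333 × 16 = 1706.67.

1706.67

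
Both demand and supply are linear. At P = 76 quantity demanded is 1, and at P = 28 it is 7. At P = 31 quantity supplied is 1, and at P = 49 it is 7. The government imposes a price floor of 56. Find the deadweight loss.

Demand slope = (28 − 76)/(7 − 1) = −8, so P = 84 − 8Q.
Supply slope = (49 − 31)/(7 − 1) = 3, so P = 28 + 3Q.
Competitive equilibrium: 84 − 8Q = 28 + 3Q → Q* = 5.0909, P* = 43.2727.
At the floor P = 56, quantity demanded = (84 − 56)/8 = 3.5.
Sellers' marginal cost at Q' = 3.5: 28 + 3·3.5 = 38.5.
ΔQ = 5.0909 − 3.5 = 1.5909; wedge = 56 − 38.5 = 17.5.
Welfare loss = ½ × 1.5909 × 17.5 = 13.92.

13.92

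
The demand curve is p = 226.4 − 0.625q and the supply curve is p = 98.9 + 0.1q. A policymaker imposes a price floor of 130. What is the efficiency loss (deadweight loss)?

Competitive equilibrium: 226.4 − 0.625q = 98.9 + 0.1q → q* = 175.8621, p* = 116.4862.
At the floor p = 130, quantity demanded = (226.4 − 130)/0.625 = 154.24.
Sellers' marginal cost at q' = 154.24: 98.9 + 0.1·154.24 = 114.324.
Δq = 175.8621 − 154.24 = 21.6221; wedge = 130 − 114.324 = 15.676.
Welfare loss = ½ × 21.6221 × 15.676 = 169.47.

169.47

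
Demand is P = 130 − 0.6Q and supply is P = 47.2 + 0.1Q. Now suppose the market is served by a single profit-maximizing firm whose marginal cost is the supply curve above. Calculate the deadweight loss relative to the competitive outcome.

1043.15

Competitive equilibrium: 130 − 0.6Q = 47.2 + 0.1Q → Q* = 118.2857, P* = 59.0286.
Marginal revenue: MR = 130 − 1.2Q. Set MR = MC: 130 − 1.2Q = 47.2 + 0.1Q → Q_m = 63.6923.
Price P_m = 130 − 0.6·63.6923 = 91.7846; MC(Q_m) = 47.2 + 0.1·63.6923 = 53.5692.
Competitive Q* = 118.2857, so ΔQ = 54.5934; wedge = 91.7846 − 53.5692 = 38.2154.
DWL = ½ × 54.5934 × 38.2154 = 1043.15.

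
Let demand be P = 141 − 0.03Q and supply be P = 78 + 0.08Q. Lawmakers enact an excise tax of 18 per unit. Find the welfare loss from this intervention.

1472.73

Competitive equilibrium: 141 − 0.03Q = 78 + 0.08Q → Q* = 572.7273, P* = 123.8182.
With the tax, the buyer price exceeds the seller price by 18: (141 − 0.03Q) − (78 + 0.08Q) = 18 → Q' = 409.0909.
ΔQ = 572.7273 − 409.0909 = 163.6364; the wedge equals the tax, 18.
Welfare loss = ½ × 163.6364 × 18 = 1472.73.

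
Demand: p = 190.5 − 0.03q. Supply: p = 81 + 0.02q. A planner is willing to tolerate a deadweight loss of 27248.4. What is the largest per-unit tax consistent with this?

52.2

Competitive equilibrium: 190.5 − 0.03q = 81 + 0.02q → q* = 2190, p* = 124.8.
A tax t gives Δq = t/0.05 and wedge t, so DWL = t²/0.1.
t²/0.1 = 27248.4 → t² = 2724.84 → t = 52.2.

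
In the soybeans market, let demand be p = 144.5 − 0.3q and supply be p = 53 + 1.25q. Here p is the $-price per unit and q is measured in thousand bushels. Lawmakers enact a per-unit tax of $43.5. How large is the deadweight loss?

Competitive equilibrium: 144.5 − 0.3q = 53 + 1.25q → q* = 59.03226, p* = 126.79032.
With the tax, the buyer price exceeds the seller price by 43.5: (144.5 − 0.3q) − (53 + 1.25q) = 43.5 → q' = 30.96774.
Δq = 59.03226 − 30.96774 = 28.06452; the wedge equals the tax, 43.5.
DWL = ½ × 28.06452 × 43.5 = $610.40 thousand.

$610.40 thousand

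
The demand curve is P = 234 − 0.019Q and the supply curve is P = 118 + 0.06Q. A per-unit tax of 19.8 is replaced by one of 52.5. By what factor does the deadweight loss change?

Competitive equilibrium: 234 − 0.019Q = 118 + 0.06Q → Q* = 1468.3544, P* = 206.1013.
For a per-unit tax t: ΔQ = t/0.079, so DWL = ½·t·(t/0.079) = t²/0.158.
At t = 19.8: DWL = 2481.266. At t = 52.5: DWL = 17444.620.
Ratio = (52.5/19.8)² = 7.031.

7.031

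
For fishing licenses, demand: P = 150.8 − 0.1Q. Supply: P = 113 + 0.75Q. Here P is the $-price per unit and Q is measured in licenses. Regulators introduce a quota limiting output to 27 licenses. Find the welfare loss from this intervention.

$129.72

Competitive equilibrium: 150.8 − 0.1Q = 113 + 0.75Q → Q* = 44.4706, P* = 146.3529.
At Q = 27: demand price = 150.8 − 0.1·27 = 148.1; supply price = 113 + 0.75·27 = 133.25.
ΔQ = 44.4706 − 27 = 17.4706; wedge = 148.1 − 133.25 = 14.85.
Deadweight loss = ½ × 17.4706 × 14.85 = $129.72.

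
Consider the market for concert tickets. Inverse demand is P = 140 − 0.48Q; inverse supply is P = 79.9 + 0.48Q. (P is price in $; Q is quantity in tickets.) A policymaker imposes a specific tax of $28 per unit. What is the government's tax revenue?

Competitive equilibrium: 140 − 0.48Q = 79.9 + 0.48Q → Q* = 62.6042, P* = 109.95.
With the tax, the buyer price exceeds the seller price by 28: (140 − 0.48Q) − (79.9 + 0.48Q) = 28 → Q' = 33.4375.
Tax revenue = 28 × 33.4375 = $936.25.

$936.25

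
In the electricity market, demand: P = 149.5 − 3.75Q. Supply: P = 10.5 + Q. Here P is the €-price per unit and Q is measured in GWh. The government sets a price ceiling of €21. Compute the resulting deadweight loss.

Competitive equilibrium: 149.5 − 3.75Q = 10.5 + Q → Q* = 29.26316, P* = 39.76316.
At the ceiling P = 21, quantity supplied = (21 − 10.5)/1 = 10.5.
Willingness to pay at Q' = 10.5: 149.5 − 3.75·10.5 = 110.125.
ΔQ = 29.26316 − 10.5 = 18.76316; wedge = 110.125 − 21 = 89.125.
The triangle = ½ × 18.76316 × 89.125 = €836.13.

€836.13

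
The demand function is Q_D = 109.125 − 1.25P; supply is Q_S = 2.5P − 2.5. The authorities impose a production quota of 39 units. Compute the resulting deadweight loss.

In inverse form: demand P = 87.3 − 0.8Q, supply P = 1 + 0.4Q.
Competitive equilibrium: 87.3 − 0.8Q = 1 + 0.4Q → Q* = 71.9167, P* = 29.7667.
At Q = 39: demand price = 87.3 − 0.8·39 = 56.1; supply price = 1 + 0.4·39 = 16.6.
ΔQ = 71.9167 − 39 = 32.9167; wedge = 56.1 − 16.6 = 39.5.
DWL = ½ × 32.9167 × 39.5 = 650.10.

650.10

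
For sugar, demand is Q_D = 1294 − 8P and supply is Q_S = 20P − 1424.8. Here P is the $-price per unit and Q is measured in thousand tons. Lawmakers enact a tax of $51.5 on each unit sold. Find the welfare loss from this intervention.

In inverse form: demand P = 161.75 − 0.125Q, supply P = 71.24 + 0.05Q.
Competitive equilibrium: 161.75 − 0.125Q = 71.24 + 0.05Q → Q* = 517.2, P* = 97.1.
With the tax, the buyer price exceeds the seller price by 51.5: (161.75 − 0.125Q) − (71.24 + 0.05Q) = 51.5 → Q' = 222.9143.
ΔQ = 517.2 − 222.9143 = 294.2857; the wedge equals the tax, 51.5.
DWL = ½ × 294.2857 × 51.5 = $7577.86 thousand.

$7577.86 thousand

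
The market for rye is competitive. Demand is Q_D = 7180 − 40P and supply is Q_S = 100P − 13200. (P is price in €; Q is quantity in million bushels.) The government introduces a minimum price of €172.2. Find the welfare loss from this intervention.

€19854.26 million

In inverse form: demand P = 179.5 − 0.025Q, supply P = 132 + 0.01Q.
Competitive equilibrium: 179.5 − 0.025Q = 132 + 0.01Q → Q* = 1357.1429, P* = 145.5714.
At the floor P = 172.2, quantity demanded = (179.5 − 172.2)/0.025 = 292.
Sellers' marginal cost at Q' = 292: 132 + 0.01·292 = 134.92.
ΔQ = 1357.1429 − 292 = 1065.1429; wedge = 172.2 − 134.92 = 37.28.
Deadweight loss = ½ × 1065.1429 × 37.28 = €19854.26 million.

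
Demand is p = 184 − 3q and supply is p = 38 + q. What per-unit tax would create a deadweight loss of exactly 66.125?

23

Competitive equilibrium: 184 − 3q = 38 + q → q* = 36.5, p* = 74.5.
A tax t gives Δq = t/4 and wedge t, so DWL = t²/8.
t²/8 = 66.125 → t² = 529 → t = 23.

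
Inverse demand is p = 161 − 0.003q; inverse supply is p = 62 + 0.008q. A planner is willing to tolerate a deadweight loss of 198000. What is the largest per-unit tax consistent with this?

66

Competitive equilibrium: 161 − 0.003q = 62 + 0.008q → q* = 9000, p* = 134.
A tax t gives Δq = t/0.011 and wedge t, so DWL = t²/0.022.
t²/0.022 = 198000 → t² = 4356 → t = 66.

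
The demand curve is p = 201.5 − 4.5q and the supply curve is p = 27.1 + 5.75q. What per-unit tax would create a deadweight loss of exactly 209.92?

65.6

Competitive equilibrium: 201.5 − 4.5q = 27.1 + 5.75q → q* = 17.0146, p* = 124.9341.
A tax t gives Δq = t/10.25 and wedge t, so DWL = t²/20.5.
t²/20.5 = 209.92 → t² = 4303.36 → t = 65.6.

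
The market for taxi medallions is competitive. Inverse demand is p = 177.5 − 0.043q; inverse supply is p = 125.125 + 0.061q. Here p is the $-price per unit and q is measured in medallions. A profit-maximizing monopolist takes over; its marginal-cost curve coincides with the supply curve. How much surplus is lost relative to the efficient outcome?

$1128.46

Competitive equilibrium: 177.5 − 0.043q = 125.125 + 0.061q → q* = 503.6058, p* = 155.845.
Marginal revenue: MR = 177.5 − 0.086q. Set MR = MC: 177.5 − 0.086q = 125.125 + 0.061q → q_m = 356.2925.
Price p_m = 177.5 − 0.043·356.2925 = 162.1794; MC(q_m) = 125.125 + 0.061·356.2925 = 146.8588.
Competitive q* = 503.6058, so Δq = 147.3133; wedge = 162.1794 − 146.8588 = 15.3206.
Deadweight loss = ½ × 147.3133 × 15.3206 = $1128.46.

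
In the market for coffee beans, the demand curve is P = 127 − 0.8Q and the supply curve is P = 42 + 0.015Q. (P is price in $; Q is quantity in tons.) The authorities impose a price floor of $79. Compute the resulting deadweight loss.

$799.52

Competitive equilibrium: 127 − 0.8Q = 42 + 0.015Q → Q* = 104.2945, P* = 43.5644.
At the floor P = 79, quantity demanded = (127 − 79)/0.8 = 60.
Sellers' marginal cost at Q' = 60: 42 + 0.015·60 = 42.9.
ΔQ = 104.2945 − 60 = 44.2945; wedge = 79 − 42.9 = 36.1.
Welfare loss = ½ × 44.2945 × 36.1 = $799.52.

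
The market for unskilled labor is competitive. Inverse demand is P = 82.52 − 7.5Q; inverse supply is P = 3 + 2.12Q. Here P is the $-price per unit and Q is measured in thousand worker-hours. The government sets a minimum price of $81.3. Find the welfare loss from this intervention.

$315.85 thousand

Competitive equilibrium: 82.52 − 7.5Q = 3 + 2.12Q → Q* = 8.2661, P* = 20.5242.
At the floor P = 81.3, quantity demanded = (82.52 − 81.3)/7.5 = 0.1627.
Sellers' marginal cost at Q' = 0.1627: 3 + 2.12·0.1627 = 3.3449.
ΔQ = 8.2661 − 0.1627 = 8.1034; wedge = 81.3 − 3.3449 = 77.9551.
DWL = ½ × 8.1034 × 77.9551 = $315.85 thousand.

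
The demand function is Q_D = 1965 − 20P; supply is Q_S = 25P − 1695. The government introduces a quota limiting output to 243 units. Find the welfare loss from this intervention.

In inverse form: demand P = 98.25 − 0.05Q, supply P = 67.8 + 0.04Q.
Competitive equilibrium: 98.25 − 0.05Q = 67.8 + 0.04Q → Q* = 338.3333, P* = 81.3333.
At Q = 243: demand price = 98.25 − 0.05·243 = 86.1; supply price = 67.8 + 0.04·243 = 77.52.
ΔQ = 338.3333 − 243 = 95.3333; wedge = 86.1 − 77.52 = 8.58.
Deadweight loss = ½ × 95.3333 × 8.58 = 408.98.

408.98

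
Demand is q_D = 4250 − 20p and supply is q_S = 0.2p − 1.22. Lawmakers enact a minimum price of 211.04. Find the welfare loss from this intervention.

343.95

In inverse form: demand p = 212.5 − 0.05q, supply p = 6.1 + 5q.
Competitive equilibrium: 212.5 − 0.05q = 6.1 + 5q → q* = 40.8713, p* = 210.4564.
At the floor p = 211.04, quantity demanded = (212.5 − 211.04)/0.05 = 29.2.
Sellers' marginal cost at q' = 29.2: 6.1 + 5·29.2 = 152.1.
Δq = 40.8713 − 29.2 = 11.6713; wedge = 211.04 − 152.1 = 58.94.
DWL = ½ × 11.6713 × 58.94 = 343.95.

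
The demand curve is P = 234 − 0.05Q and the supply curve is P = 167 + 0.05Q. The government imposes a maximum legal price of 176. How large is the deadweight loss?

Competitive equilibrium: 234 − 0.05Q = 167 + 0.05Q → Q* = 670, P* = 200.5.
At the ceiling P = 176, quantity supplied = (176 − 167)/0.05 = 180.
Willingness to pay at Q' = 180: 234 − 0.05·180 = 225.
ΔQ = 670 − 180 = 490; wedge = 225 − 176 = 49.
DWL = ½ × 490 × 49 = 12005.

12005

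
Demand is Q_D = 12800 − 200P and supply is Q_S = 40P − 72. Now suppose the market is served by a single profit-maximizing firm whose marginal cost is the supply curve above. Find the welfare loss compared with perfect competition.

1315.93

In inverse form: demand P = 64 − 0.005Q, supply P = 1.8 + 0.025Q.
Competitive equilibrium: 64 − 0.005Q = 1.8 + 0.025Q → Q* = 2073.3333, P* = 53.6333.
Marginal revenue: MR = 64 − 0.01Q. Set MR = MC: 64 − 0.01Q = 1.8 + 0.025Q → Q_m = 1777.1429.
Price P_m = 64 − 0.005·1777.1429 = 55.1143; MC(Q_m) = 1.8 + 0.025·1777.1429 = 46.2286.
Competitive Q* = 2073.3333, so ΔQ = 296.1904; wedge = 55.1143 − 46.2286 = 8.8857.
Deadweight loss = ½ × 296.1904 × 8.8857 = 1315.93.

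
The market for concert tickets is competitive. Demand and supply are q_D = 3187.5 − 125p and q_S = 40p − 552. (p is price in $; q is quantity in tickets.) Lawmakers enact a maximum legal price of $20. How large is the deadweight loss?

$187.31

In inverse form: demand p = 25.5 − 0.008q, supply p = 13.8 + 0.025q.
Competitive equilibrium: 25.5 − 0.008q = 13.8 + 0.025q → q* = 354.5455, p* = 22.6636.
At the ceiling p = 20, quantity supplied = (20 − 13.8)/0.025 = 248.
Willingness to pay at q' = 248: 25.5 − 0.008·248 = 23.516.
Δq = 354.5455 − 248 = 106.5455; wedge = 23.516 − 20 = 3.516.
The triangle = ½ × 106.5455 × 3.516 = $187.31.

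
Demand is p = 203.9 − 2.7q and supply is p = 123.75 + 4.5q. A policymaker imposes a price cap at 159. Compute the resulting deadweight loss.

Competitive equilibrium: 203.9 − 2.7q = 123.75 + 4.5q → q* = 11.1319, p* = 173.8438.
At the ceiling p = 159, quantity supplied = (159 − 123.75)/4.5 = 7.8333.
Willingness to pay at q' = 7.8333: 203.9 − 2.7·7.8333 = 182.7501.
Δq = 11.1319 − 7.8333 = 3.2986; wedge = 182.7501 − 159 = 23.7501.
The triangle = ½ × 3.2986 × 23.7501 = 39.17.

39.17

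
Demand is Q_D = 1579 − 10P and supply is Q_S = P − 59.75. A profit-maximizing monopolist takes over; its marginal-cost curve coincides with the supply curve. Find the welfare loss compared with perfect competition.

30.41

In inverse form: demand P = 157.9 − 0.1Q, supply P = 59.75 + Q.
Competitive equilibrium: 157.9 − 0.1Q = 59.75 + Q → Q* = 89.2273, P* = 148.9773.
Marginal revenue: MR = 157.9 − 0.2Q. Set MR = MC: 157.9 − 0.2Q = 59.75 + Q → Q_m = 81.7917.
Price P_m = 157.9 − 0.1·81.7917 = 149.7208; MC(Q_m) = 59.75 + 1·81.7917 = 141.5417.
Competitive Q* = 89.2273, so ΔQ = 7.4356; wedge = 149.7208 − 141.5417 = 8.1791.
DWL = ½ × 7.4356 × 8.1791 = 30.41.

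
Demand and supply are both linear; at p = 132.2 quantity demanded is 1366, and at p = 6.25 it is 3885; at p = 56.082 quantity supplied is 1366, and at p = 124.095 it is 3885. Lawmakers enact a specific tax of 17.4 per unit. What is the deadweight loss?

Demand slope = (6.25 − 132.2)/(3885 − 1366) = −0.05, so p = 200.5 − 0.05q.
Supply slope = (124.095 − 56.082)/(3885 − 1366) = 0.027, so p = 19.2 + 0.027q.
Competitive equilibrium: 200.5 − 0.05q = 19.2 + 0.027q → q* = 2354.5455, p* = 82.7727.
With the tax, the buyer price exceeds the seller price by 17.4: (200.5 − 0.05q) − (19.2 + 0.027q) = 17.4 → q' = 2128.5714.
Δq = 2354.5455 − 2128.5714 = 225.9741; the wedge equals the tax, 17.4.
DWL = ½ × 225.9741 × 17.4 = 1965.97.

1965.97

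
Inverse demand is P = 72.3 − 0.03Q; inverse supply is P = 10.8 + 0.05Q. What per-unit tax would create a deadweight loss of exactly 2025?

18

Competitive equilibrium: 72.3 − 0.03Q = 10.8 + 0.05Q → Q* = 768.75, P* = 49.2375.
A tax t gives ΔQ = t/0.08 and wedge t, so DWL = t²/0.16.
t²/0.16 = 2025 → t² = 324 → t = 18.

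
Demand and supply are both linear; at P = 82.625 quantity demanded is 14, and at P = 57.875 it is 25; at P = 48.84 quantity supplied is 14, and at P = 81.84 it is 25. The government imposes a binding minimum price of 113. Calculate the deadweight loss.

Demand slope = (57.875 − 82.625)/(25 − 14) = −2.25, so P = 114.125 − 2.25Q.
Supply slope = (81.84 − 48.84)/(25 − 14) = 3, so P = 6.84 + 3Q.
Competitive equilibrium: 114.125 − 2.25Q = 6.84 + 3Q → Q* = 20.4352, P* = 68.1457.
At the floor P = 113, quantity demanded = (114.125 − 113)/2.25 = 0.5.
Sellers' marginal cost at Q' = 0.5: 6.84 + 3·0.5 = 8.34.
ΔQ = 20.4352 − 0.5 = 19.9352; wedge = 113 − 8.34 = 104.66.
DWL = ½ × 19.9352 × 104.66 = 1043.21.

1043.21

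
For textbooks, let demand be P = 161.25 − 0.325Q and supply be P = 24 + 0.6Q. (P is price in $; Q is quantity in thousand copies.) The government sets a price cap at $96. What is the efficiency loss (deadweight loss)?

Competitive equilibrium: 161.25 − 0.325Q = 24 + 0.6Q → Q* = 148.3784, P* = 113.027.
At the ceiling P = 96, quantity supplied = (96 − 24)/0.6 = 120.
Willingness to pay at Q' = 120: 161.25 − 0.325·120 = 122.25.
ΔQ = 148.3784 − 120 = 28.3784; wedge = 122.25 − 96 = 26.25.
Welfare loss = ½ × 28.3784 × 26.25 = $372.47 thousand.

$372.47 thousand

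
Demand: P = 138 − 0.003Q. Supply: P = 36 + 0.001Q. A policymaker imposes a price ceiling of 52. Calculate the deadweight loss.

180500

Competitive equilibrium: 138 − 0.003Q = 36 + 0.001Q → Q* = 25500, P* = 61.5.
At the ceiling P = 52, quantity supplied = (52 − 36)/0.001 = 16000.
Willingness to pay at Q' = 16000: 138 − 0.003·16000 = 90.
ΔQ = 25500 − 16000 = 9500; wedge = 90 − 52 = 38.
Deadweight loss = ½ × 9500 × 38 = 180500.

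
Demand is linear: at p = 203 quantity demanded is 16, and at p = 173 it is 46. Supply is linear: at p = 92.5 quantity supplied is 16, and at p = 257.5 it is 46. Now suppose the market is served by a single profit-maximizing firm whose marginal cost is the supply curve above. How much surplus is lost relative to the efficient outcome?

Demand slope = (173 − 203)/(46 − 16) = −1, so p = 219 − q.
Supply slope = (257.5 − 92.5)/(46 − 16) = 5.5, so p = 4.5 + 5.5q.
Competitive equilibrium: 219 − q = 4.5 + 5.5q → q* = 33, p* = 186.
Marginal revenue: MR = 219 − 2q. Set MR = MC: 219 − 2q = 4.5 + 5.5q → q_m = 28.6.
Price p_m = 219 − 1·28.6 = 190.4; MC(q_m) = 4.5 + 5.5·28.6 = 161.8.
Competitive q* = 33, so Δq = 4.4; wedge = 190.4 − 161.8 = 28.6.
The triangle = ½ × 4.4 × 28.6 = 62.92.

62.92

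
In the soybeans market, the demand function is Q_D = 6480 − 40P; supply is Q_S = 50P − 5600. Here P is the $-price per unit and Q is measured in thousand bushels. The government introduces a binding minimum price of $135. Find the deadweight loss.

In inverse form: demand P = 162 − 0.025Q, supply P = 112 + 0.02Q.
Competitive equilibrium: 162 − 0.025Q = 112 + 0.02Q → Q* = 1111.1111, P* = 134.2222.
At the floor P = 135, quantity demanded = (162 − 135)/0.025 = 1080.
Sellers' marginal cost at Q' = 1080: 112 + 0.02·1080 = 133.6.
ΔQ = 1111.1111 − 1080 = 31.1111; wedge = 135 − 133.6 = 1.4.
Deadweight loss = ½ × 31.1111 × 1.4 = $21.78 thousand.

$21.78 thousand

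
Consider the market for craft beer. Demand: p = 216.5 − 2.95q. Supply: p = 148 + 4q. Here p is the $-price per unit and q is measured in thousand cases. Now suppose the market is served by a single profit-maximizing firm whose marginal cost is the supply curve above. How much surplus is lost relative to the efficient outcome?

Competitive equilibrium: 216.5 − 2.95q = 148 + 4q → q* = 9.8561, p* = 187.4245.
Marginal revenue: MR = 216.5 − 5.9q. Set MR = MC: 216.5 − 5.9q = 148 + 4q → q_m = 6.9192.
Price p_m = 216.5 − 2.95·6.9192 = 196.0884; MC(q_m) = 148 + 4·6.9192 = 175.6768.
Competitive q* = 9.8561, so Δq = 2.9369; wedge = 196.0884 − 175.6768 = 20.4116.
Deadweight loss = ½ × 2.9369 × 20.4116 = $29.97 thousand.

$29.97 thousand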